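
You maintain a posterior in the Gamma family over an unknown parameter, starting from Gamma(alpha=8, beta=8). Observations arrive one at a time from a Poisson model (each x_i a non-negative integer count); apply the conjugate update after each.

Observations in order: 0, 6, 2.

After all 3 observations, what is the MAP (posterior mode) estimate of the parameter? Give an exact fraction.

15/11

obs 1: x=0 → posterior Gamma(8, 9)
obs 2: x=6 → posterior Gamma(14, 10)
obs 3: x=2 → posterior Gamma(16, 11)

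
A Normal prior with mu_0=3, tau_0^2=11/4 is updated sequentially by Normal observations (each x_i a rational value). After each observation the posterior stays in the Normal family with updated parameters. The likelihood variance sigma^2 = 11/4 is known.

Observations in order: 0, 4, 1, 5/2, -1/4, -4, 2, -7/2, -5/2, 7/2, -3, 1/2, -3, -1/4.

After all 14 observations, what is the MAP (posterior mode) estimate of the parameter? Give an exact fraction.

obs 1: x=0 → posterior Normal(3/2, 11/8)
obs 2: x=4 → posterior Normal(7/3, 11/12)
obs 3: x=1 → posterior Normal(2, 11/16)
obs 4: x=5/2 → posterior Normal(21/10, 11/20)
obs 5: x=-1/4 → posterior Normal(41/24, 11/24)
obs 6: x=-4 → posterior Normal(25/28, 11/28)
obs 7: x=2 → posterior Normal(33/32, 11/32)
obs 8: x=-7/2 → posterior Normal(19/36, 11/36)
obs 9: x=-5/2 → posterior Normal(9/40, 11/40)
obs 10: x=7/2 → posterior Normal(23/44, 1/4)
obs 11: x=-3 → posterior Normal(11/48, 11/48)
obs 12: x=1/2 → posterior Normal(1/4, 11/52)
obs 13: x=-3 → posterior Normal(1/56, 11/56)
obs 14: x=-1/4 → posterior Normal(0, 11/60)

0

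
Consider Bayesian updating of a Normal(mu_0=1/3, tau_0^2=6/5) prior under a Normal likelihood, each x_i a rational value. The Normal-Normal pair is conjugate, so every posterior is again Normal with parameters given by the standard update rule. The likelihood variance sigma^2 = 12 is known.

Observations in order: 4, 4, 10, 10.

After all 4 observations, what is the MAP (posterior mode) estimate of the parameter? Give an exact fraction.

obs 1: x=4 → posterior Normal(2/3, 12/11)
obs 2: x=4 → posterior Normal(17/18, 1)
obs 3: x=10 → posterior Normal(64/39, 12/13)
obs 4: x=10 → posterior Normal(47/21, 6/7)

47/21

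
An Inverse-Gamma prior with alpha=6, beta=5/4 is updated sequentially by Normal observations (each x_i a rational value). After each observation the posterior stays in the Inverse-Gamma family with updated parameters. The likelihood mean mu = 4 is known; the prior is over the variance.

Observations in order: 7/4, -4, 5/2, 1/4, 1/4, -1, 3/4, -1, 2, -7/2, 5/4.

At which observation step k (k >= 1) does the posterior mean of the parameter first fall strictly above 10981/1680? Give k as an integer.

obs 1: x=7/4 → posterior Inverse-Gamma(13/2, 121/32)
obs 2: x=-4 → posterior Inverse-Gamma(7, 1145/32)
obs 3: x=5/2 → posterior Inverse-Gamma(15/2, 1181/32)
obs 4: x=1/4 → posterior Inverse-Gamma(8, 703/16)
obs 5: x=1/4 → posterior Inverse-Gamma(17/2, 1631/32)
obs 6: x=-1 → posterior Inverse-Gamma(9, 2031/32)
obs 7: x=3/4 → posterior Inverse-Gamma(19/2, 275/4)
obs 8: x=-1 → posterior Inverse-Gamma(10, 325/4)
obs 9: x=2 → posterior Inverse-Gamma(21/2, 333/4)
obs 10: x=-7/2 → posterior Inverse-Gamma(11, 891/8)
obs 11: x=5/4 → posterior Inverse-Gamma(23/2, 3685/32)

k = 5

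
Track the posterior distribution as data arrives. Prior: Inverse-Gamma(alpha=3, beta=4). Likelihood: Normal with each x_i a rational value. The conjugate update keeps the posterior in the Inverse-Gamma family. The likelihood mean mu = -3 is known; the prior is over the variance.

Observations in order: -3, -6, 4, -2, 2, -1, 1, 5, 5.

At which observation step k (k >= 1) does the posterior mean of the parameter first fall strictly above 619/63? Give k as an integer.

k = 5

obs 1: x=-3 → posterior Inverse-Gamma(7/2, 4)
obs 2: x=-6 → posterior Inverse-Gamma(4, 17/2)
obs 3: x=4 → posterior Inverse-Gamma(9/2, 33)
obs 4: x=-2 → posterior Inverse-Gamma(5, 67/2)
obs 5: x=2 → posterior Inverse-Gamma(11/2, 46)
obs 6: x=-1 → posterior Inverse-Gamma(6, 48)
obs 7: x=1 → posterior Inverse-Gamma(13/2, 56)
obs 8: x=5 → posterior Inverse-Gamma(7, 88)
obs 9: x=5 → posterior Inverse-Gamma(15/2, 120)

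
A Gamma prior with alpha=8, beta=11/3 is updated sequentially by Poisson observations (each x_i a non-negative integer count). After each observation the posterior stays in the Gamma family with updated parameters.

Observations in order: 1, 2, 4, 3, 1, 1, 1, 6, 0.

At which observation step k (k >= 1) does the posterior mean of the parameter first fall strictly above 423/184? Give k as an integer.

k = 4

obs 1: x=1 → posterior Gamma(9, 14/3)
obs 2: x=2 → posterior Gamma(11, 17/3)
obs 3: x=4 → posterior Gamma(15, 20/3)
obs 4: x=3 → posterior Gamma(18, 23/3)
obs 5: x=1 → posterior Gamma(19, 26/3)
obs 6: x=1 → posterior Gamma(20, 29/3)
obs 7: x=1 → posterior Gamma(21, 32/3)
obs 8: x=6 → posterior Gamma(27, 35/3)
obs 9: x=0 → posterior Gamma(27, 38/3)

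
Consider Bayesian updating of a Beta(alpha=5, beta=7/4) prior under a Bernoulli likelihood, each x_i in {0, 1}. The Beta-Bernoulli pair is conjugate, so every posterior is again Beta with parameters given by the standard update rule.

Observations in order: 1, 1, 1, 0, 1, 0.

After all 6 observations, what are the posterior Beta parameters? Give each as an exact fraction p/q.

obs 1: x=1 → posterior Beta(6, 7/4)
obs 2: x=1 → posterior Beta(7, 7/4)
obs 3: x=1 → posterior Beta(8, 7/4)
obs 4: x=0 → posterior Beta(8, 11/4)
obs 5: x=1 → posterior Beta(9, 11/4)
obs 6: x=0 → posterior Beta(9, 15/4)

alpha=9, beta=15/4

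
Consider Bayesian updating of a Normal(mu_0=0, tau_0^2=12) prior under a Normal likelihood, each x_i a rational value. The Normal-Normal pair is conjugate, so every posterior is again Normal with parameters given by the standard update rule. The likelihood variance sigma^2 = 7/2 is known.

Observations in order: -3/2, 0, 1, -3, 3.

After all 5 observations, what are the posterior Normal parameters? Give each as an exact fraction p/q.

mu_0=-12/127, tau_0^2=84/127

obs 1: x=-3/2 → posterior Normal(-36/31, 84/31)
obs 2: x=0 → posterior Normal(-36/55, 84/55)
obs 3: x=1 → posterior Normal(-12/79, 84/79)
obs 4: x=-3 → posterior Normal(-84/103, 84/103)
obs 5: x=3 → posterior Normal(-12/127, 84/127)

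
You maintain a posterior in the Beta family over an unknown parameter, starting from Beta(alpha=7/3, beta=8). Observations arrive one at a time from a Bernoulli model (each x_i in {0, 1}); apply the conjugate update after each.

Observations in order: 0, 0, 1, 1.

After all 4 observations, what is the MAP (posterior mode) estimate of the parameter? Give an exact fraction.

obs 1: x=0 → posterior Beta(7/3, 9)
obs 2: x=0 → posterior Beta(7/3, 10)
obs 3: x=1 → posterior Beta(10/3, 10)
obs 4: x=1 → posterior Beta(13/3, 10)

10/37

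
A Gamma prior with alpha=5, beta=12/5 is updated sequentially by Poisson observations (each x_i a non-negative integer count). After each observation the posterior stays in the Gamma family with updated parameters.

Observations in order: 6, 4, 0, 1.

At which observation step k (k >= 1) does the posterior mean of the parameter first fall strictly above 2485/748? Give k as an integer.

obs 1: x=6 → posterior Gamma(11, 17/5)
obs 2: x=4 → posterior Gamma(15, 22/5)
obs 3: x=0 → posterior Gamma(15, 27/5)
obs 4: x=1 → posterior Gamma(16, 32/5)

k = 2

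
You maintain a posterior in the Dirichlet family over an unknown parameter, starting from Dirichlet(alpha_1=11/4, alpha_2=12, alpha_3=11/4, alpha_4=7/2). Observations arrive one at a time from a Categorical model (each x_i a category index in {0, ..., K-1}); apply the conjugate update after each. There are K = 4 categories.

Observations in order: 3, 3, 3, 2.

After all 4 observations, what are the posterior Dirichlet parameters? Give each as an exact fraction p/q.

obs 1: x=3 → posterior Dirichlet(11/4, 12, 11/4, 9/2)
obs 2: x=3 → posterior Dirichlet(11/4, 12, 11/4, 11/2)
obs 3: x=3 → posterior Dirichlet(11/4, 12, 11/4, 13/2)
obs 4: x=2 → posterior Dirichlet(11/4, 12, 15/4, 13/2)

alpha_1=11/4, alpha_2=12, alpha_3=15/4, alpha_4=13/2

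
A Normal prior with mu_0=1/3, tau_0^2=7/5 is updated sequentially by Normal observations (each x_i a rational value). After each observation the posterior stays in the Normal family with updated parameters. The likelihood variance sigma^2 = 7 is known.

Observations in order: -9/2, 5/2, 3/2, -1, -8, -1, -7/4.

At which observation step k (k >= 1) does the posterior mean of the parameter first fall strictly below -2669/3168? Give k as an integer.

k = 7

obs 1: x=-9/2 → posterior Normal(-17/36, 7/6)
obs 2: x=5/2 → posterior Normal(-1/21, 1)
obs 3: x=3/2 → posterior Normal(7/48, 7/8)
obs 4: x=-1 → posterior Normal(1/54, 7/9)
obs 5: x=-8 → posterior Normal(-47/60, 7/10)
obs 6: x=-1 → posterior Normal(-53/66, 7/11)
obs 7: x=-7/4 → posterior Normal(-127/144, 7/12)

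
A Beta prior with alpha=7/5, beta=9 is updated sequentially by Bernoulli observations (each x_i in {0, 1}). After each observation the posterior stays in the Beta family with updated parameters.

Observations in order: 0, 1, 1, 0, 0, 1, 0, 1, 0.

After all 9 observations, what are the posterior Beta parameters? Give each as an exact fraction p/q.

alpha=27/5, beta=14

obs 1: x=0 → posterior Beta(7/5, 10)
obs 2: x=1 → posterior Beta(12/5, 10)
obs 3: x=1 → posterior Beta(17/5, 10)
obs 4: x=0 → posterior Beta(17/5, 11)
obs 5: x=0 → posterior Beta(17/5, 12)
obs 6: x=1 → posterior Beta(22/5, 12)
obs 7: x=0 → posterior Beta(22/5, 13)
obs 8: x=1 → posterior Beta(27/5, 13)
obs 9: x=0 → posterior Beta(27/5, 14)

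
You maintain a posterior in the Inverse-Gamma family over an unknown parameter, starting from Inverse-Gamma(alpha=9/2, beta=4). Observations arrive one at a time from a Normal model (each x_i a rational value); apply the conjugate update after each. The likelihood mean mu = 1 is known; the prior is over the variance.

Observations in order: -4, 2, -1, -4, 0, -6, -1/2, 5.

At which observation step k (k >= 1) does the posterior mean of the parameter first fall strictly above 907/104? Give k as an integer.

obs 1: x=-4 → posterior Inverse-Gamma(5, 33/2)
obs 2: x=2 → posterior Inverse-Gamma(11/2, 17)
obs 3: x=-1 → posterior Inverse-Gamma(6, 19)
obs 4: x=-4 → posterior Inverse-Gamma(13/2, 63/2)
obs 5: x=0 → posterior Inverse-Gamma(7, 32)
obs 6: x=-6 → posterior Inverse-Gamma(15/2, 113/2)
obs 7: x=-1/2 → posterior Inverse-Gamma(8, 461/8)
obs 8: x=5 → posterior Inverse-Gamma(17/2, 525/8)

k = 8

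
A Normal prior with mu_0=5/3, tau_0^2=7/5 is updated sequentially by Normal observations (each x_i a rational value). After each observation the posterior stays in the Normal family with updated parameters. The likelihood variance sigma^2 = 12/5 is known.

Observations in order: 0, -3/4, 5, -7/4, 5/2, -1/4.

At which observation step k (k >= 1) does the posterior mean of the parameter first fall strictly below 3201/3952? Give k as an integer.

k = 2

obs 1: x=0 → posterior Normal(20/19, 84/95)
obs 2: x=-3/4 → posterior Normal(59/104, 42/65)
obs 3: x=5 → posterior Normal(199/132, 28/55)
obs 4: x=-7/4 → posterior Normal(15/16, 21/50)
obs 5: x=5/2 → posterior Normal(55/47, 84/235)
obs 6: x=-1/4 → posterior Normal(71/72, 14/45)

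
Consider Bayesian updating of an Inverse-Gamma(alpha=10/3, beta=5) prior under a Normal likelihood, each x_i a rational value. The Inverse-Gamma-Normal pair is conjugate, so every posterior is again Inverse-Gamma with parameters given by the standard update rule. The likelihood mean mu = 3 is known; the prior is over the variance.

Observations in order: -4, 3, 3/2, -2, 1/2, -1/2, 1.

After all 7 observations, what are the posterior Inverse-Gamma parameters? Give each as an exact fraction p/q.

obs 1: x=-4 → posterior Inverse-Gamma(23/6, 59/2)
obs 2: x=3 → posterior Inverse-Gamma(13/3, 59/2)
obs 3: x=3/2 → posterior Inverse-Gamma(29/6, 245/8)
obs 4: x=-2 → posterior Inverse-Gamma(16/3, 345/8)
obs 5: x=1/2 → posterior Inverse-Gamma(35/6, 185/4)
obs 6: x=-1/2 → posterior Inverse-Gamma(19/3, 419/8)
obs 7: x=1 → posterior Inverse-Gamma(41/6, 435/8)

alpha=41/6, beta=435/8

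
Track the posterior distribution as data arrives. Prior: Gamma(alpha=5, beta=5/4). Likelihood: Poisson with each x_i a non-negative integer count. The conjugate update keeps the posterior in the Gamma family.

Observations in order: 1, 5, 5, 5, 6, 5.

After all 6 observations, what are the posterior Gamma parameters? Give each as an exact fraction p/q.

obs 1: x=1 → posterior Gamma(6, 9/4)
obs 2: x=5 → posterior Gamma(11, 13/4)
obs 3: x=5 → posterior Gamma(16, 17/4)
obs 4: x=5 → posterior Gamma(21, 21/4)
obs 5: x=6 → posterior Gamma(27, 25/4)
obs 6: x=5 → posterior Gamma(32, 29/4)

alpha=32, beta=29/4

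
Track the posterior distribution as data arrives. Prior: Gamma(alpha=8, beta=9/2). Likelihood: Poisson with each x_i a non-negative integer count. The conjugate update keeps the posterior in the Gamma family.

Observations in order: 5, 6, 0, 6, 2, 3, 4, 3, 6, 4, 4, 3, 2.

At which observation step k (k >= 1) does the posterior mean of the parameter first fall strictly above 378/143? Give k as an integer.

obs 1: x=5 → posterior Gamma(13, 11/2)
obs 2: x=6 → posterior Gamma(19, 13/2)
obs 3: x=0 → posterior Gamma(19, 15/2)
obs 4: x=6 → posterior Gamma(25, 17/2)
obs 5: x=2 → posterior Gamma(27, 19/2)
obs 6: x=3 → posterior Gamma(30, 21/2)
obs 7: x=4 → posterior Gamma(34, 23/2)
obs 8: x=3 → posterior Gamma(37, 25/2)
obs 9: x=6 → posterior Gamma(43, 27/2)
obs 10: x=4 → posterior Gamma(47, 29/2)
obs 11: x=4 → posterior Gamma(51, 31/2)
obs 12: x=3 → posterior Gamma(54, 33/2)
obs 13: x=2 → posterior Gamma(56, 35/2)

k = 2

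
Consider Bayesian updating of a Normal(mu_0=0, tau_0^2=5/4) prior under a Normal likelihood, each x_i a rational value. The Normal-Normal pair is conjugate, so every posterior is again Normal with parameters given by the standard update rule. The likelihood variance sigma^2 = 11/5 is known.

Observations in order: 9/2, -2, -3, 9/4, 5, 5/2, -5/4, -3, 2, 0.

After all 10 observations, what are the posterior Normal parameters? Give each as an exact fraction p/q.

obs 1: x=9/2 → posterior Normal(75/46, 55/69)
obs 2: x=-2 → posterior Normal(125/188, 55/94)
obs 3: x=-3 → posterior Normal(-25/238, 55/119)
obs 4: x=9/4 → posterior Normal(175/576, 55/144)
obs 5: x=5 → posterior Normal(675/676, 55/169)
obs 6: x=5/2 → posterior Normal(925/776, 55/194)
obs 7: x=-5/4 → posterior Normal(200/219, 55/219)
obs 8: x=-3 → posterior Normal(125/244, 55/244)
obs 9: x=2 → posterior Normal(175/269, 55/269)
obs 10: x=0 → posterior Normal(25/42, 55/294)

mu_0=25/42, tau_0^2=55/294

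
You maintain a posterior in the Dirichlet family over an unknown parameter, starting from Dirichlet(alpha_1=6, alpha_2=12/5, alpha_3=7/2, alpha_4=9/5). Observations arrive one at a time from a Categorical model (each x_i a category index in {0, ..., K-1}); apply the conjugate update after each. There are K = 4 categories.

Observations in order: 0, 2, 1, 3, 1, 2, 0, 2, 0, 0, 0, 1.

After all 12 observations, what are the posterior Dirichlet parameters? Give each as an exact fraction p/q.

alpha_1=11, alpha_2=27/5, alpha_3=13/2, alpha_4=14/5

obs 1: x=0 → posterior Dirichlet(7, 12/5, 7/2, 9/5)
obs 2: x=2 → posterior Dirichlet(7, 12/5, 9/2, 9/5)
obs 3: x=1 → posterior Dirichlet(7, 17/5, 9/2, 9/5)
obs 4: x=3 → posterior Dirichlet(7, 17/5, 9/2, 14/5)
obs 5: x=1 → posterior Dirichlet(7, 22/5, 9/2, 14/5)
obs 6: x=2 → posterior Dirichlet(7, 22/5, 11/2, 14/5)
obs 7: x=0 → posterior Dirichlet(8, 22/5, 11/2, 14/5)
obs 8: x=2 → posterior Dirichlet(8, 22/5, 13/2, 14/5)
obs 9: x=0 → posterior Dirichlet(9, 22/5, 13/2, 14/5)
obs 10: x=0 → posterior Dirichlet(10, 22/5, 13/2, 14/5)
obs 11: x=0 → posterior Dirichlet(11, 22/5, 13/2, 14/5)
obs 12: x=1 → posterior Dirichlet(11, 27/5, 13/2, 14/5)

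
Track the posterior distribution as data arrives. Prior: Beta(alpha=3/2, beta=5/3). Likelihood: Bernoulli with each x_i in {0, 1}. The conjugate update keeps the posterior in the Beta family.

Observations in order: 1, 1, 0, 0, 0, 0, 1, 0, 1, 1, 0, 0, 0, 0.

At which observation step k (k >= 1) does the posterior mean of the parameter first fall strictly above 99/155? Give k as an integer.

k = 2

obs 1: x=1 → posterior Beta(5/2, 5/3)
obs 2: x=1 → posterior Beta(7/2, 5/3)
obs 3: x=0 → posterior Beta(7/2, 8/3)
obs 4: x=0 → posterior Beta(7/2, 11/3)
obs 5: x=0 → posterior Beta(7/2, 14/3)
obs 6: x=0 → posterior Beta(7/2, 17/3)
obs 7: x=1 → posterior Beta(9/2, 17/3)
obs 8: x=0 → posterior Beta(9/2, 20/3)
obs 9: x=1 → posterior Beta(11/2, 20/3)
obs 10: x=1 → posterior Beta(13/2, 20/3)
obs 11: x=0 → posterior Beta(13/2, 23/3)
obs 12: x=0 → posterior Beta(13/2, 26/3)
obs 13: x=0 → posterior Beta(13/2, 29/3)
obs 14: x=0 → posterior Beta(13/2, 32/3)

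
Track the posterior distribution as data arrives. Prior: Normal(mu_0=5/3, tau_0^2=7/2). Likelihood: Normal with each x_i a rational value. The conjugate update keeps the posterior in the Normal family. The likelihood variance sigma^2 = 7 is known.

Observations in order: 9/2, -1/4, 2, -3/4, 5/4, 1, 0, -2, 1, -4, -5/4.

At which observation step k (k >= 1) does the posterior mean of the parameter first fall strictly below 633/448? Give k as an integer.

obs 1: x=9/2 → posterior Normal(47/18, 7/3)
obs 2: x=-1/4 → posterior Normal(91/48, 7/4)
obs 3: x=2 → posterior Normal(23/12, 7/5)
obs 4: x=-3/4 → posterior Normal(53/36, 7/6)
obs 5: x=5/4 → posterior Normal(121/84, 1)
obs 6: x=1 → posterior Normal(133/96, 7/8)
obs 7: x=0 → posterior Normal(133/108, 7/9)
obs 8: x=-2 → posterior Normal(109/120, 7/10)
obs 9: x=1 → posterior Normal(11/12, 7/11)
obs 10: x=-4 → posterior Normal(73/144, 7/12)
obs 11: x=-5/4 → posterior Normal(29/78, 7/13)

k = 6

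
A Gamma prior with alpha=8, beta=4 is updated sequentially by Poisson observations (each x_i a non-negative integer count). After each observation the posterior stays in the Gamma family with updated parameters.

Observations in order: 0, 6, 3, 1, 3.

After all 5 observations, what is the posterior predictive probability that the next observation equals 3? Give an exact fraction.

193781029751908388159139/1000000000000000000000000

obs 1: x=0 → posterior Gamma(8, 5)
obs 2: x=6 → posterior Gamma(14, 6)
obs 3: x=3 → posterior Gamma(17, 7)
obs 4: x=1 → posterior Gamma(18, 8)
obs 5: x=3 → posterior Gamma(21, 9)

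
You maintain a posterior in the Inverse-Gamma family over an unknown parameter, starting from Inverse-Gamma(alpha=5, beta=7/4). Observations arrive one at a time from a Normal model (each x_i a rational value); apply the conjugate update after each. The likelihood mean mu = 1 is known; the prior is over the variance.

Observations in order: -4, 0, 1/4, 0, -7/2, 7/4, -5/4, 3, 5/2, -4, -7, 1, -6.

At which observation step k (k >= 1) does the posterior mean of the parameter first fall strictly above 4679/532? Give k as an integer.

k = 13

obs 1: x=-4 → posterior Inverse-Gamma(11/2, 57/4)
obs 2: x=0 → posterior Inverse-Gamma(6, 59/4)
obs 3: x=1/4 → posterior Inverse-Gamma(13/2, 481/32)
obs 4: x=0 → posterior Inverse-Gamma(7, 497/32)
obs 5: x=-7/2 → posterior Inverse-Gamma(15/2, 821/32)
obs 6: x=7/4 → posterior Inverse-Gamma(8, 415/16)
obs 7: x=-5/4 → posterior Inverse-Gamma(17/2, 911/32)
obs 8: x=3 → posterior Inverse-Gamma(9, 975/32)
obs 9: x=5/2 → posterior Inverse-Gamma(19/2, 1011/32)
obs 10: x=-4 → posterior Inverse-Gamma(10, 1411/32)
obs 11: x=-7 → posterior Inverse-Gamma(21/2, 2435/32)
obs 12: x=1 → posterior Inverse-Gamma(11, 2435/32)
obs 13: x=-6 → posterior Inverse-Gamma(23/2, 3219/32)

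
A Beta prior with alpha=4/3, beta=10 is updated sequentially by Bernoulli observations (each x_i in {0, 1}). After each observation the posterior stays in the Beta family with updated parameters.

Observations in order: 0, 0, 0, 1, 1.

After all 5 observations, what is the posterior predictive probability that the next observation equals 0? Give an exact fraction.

obs 1: x=0 → posterior Beta(4/3, 11)
obs 2: x=0 → posterior Beta(4/3, 12)
obs 3: x=0 → posterior Beta(4/3, 13)
obs 4: x=1 → posterior Beta(7/3, 13)
obs 5: x=1 → posterior Beta(10/3, 13)

39/49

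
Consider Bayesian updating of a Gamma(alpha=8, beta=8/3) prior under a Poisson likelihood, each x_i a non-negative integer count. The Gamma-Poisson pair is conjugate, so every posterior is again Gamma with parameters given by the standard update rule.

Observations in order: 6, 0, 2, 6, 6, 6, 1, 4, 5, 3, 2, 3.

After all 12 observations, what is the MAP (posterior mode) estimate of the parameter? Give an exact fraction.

obs 1: x=6 → posterior Gamma(14, 11/3)
obs 2: x=0 → posterior Gamma(14, 14/3)
obs 3: x=2 → posterior Gamma(16, 17/3)
obs 4: x=6 → posterior Gamma(22, 20/3)
obs 5: x=6 → posterior Gamma(28, 23/3)
obs 6: x=6 → posterior Gamma(34, 26/3)
obs 7: x=1 → posterior Gamma(35, 29/3)
obs 8: x=4 → posterior Gamma(39, 32/3)
obs 9: x=5 → posterior Gamma(44, 35/3)
obs 10: x=3 → posterior Gamma(47, 38/3)
obs 11: x=2 → posterior Gamma(49, 41/3)
obs 12: x=3 → posterior Gamma(52, 44/3)

153/44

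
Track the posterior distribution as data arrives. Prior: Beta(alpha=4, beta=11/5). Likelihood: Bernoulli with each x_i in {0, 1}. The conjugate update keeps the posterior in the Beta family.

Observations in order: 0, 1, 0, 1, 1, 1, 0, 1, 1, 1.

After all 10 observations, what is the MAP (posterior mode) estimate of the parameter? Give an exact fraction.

50/71

obs 1: x=0 → posterior Beta(4, 16/5)
obs 2: x=1 → posterior Beta(5, 16/5)
obs 3: x=0 → posterior Beta(5, 21/5)
obs 4: x=1 → posterior Beta(6, 21/5)
obs 5: x=1 → posterior Beta(7, 21/5)
obs 6: x=1 → posterior Beta(8, 21/5)
obs 7: x=0 → posterior Beta(8, 26/5)
obs 8: x=1 → posterior Beta(9, 26/5)
obs 9: x=1 → posterior Beta(10, 26/5)
obs 10: x=1 → posterior Beta(11, 26/5)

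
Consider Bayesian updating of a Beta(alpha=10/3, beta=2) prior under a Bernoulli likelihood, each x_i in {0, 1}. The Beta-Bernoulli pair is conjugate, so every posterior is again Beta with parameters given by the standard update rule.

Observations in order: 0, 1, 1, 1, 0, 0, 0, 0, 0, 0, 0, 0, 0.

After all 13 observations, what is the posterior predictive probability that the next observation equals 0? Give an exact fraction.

obs 1: x=0 → posterior Beta(10/3, 3)
obs 2: x=1 → posterior Beta(13/3, 3)
obs 3: x=1 → posterior Beta(16/3, 3)
obs 4: x=1 → posterior Beta(19/3, 3)
obs 5: x=0 → posterior Beta(19/3, 4)
obs 6: x=0 → posterior Beta(19/3, 5)
obs 7: x=0 → posterior Beta(19/3, 6)
obs 8: x=0 → posterior Beta(19/3, 7)
obs 9: x=0 → posterior Beta(19/3, 8)
obs 10: x=0 → posterior Beta(19/3, 9)
obs 11: x=0 → posterior Beta(19/3, 10)
obs 12: x=0 → posterior Beta(19/3, 11)
obs 13: x=0 → posterior Beta(19/3, 12)

36/55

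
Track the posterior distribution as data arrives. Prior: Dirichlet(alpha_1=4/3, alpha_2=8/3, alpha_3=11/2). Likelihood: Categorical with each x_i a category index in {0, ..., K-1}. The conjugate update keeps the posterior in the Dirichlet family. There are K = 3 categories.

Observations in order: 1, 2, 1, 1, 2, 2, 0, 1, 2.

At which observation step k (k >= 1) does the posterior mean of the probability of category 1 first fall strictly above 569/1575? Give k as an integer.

obs 1: x=1 → posterior Dirichlet(4/3, 11/3, 11/2)
obs 2: x=2 → posterior Dirichlet(4/3, 11/3, 13/2)
obs 3: x=1 → posterior Dirichlet(4/3, 14/3, 13/2)
obs 4: x=1 → posterior Dirichlet(4/3, 17/3, 13/2)
obs 5: x=2 → posterior Dirichlet(4/3, 17/3, 15/2)
obs 6: x=2 → posterior Dirichlet(4/3, 17/3, 17/2)
obs 7: x=0 → posterior Dirichlet(7/3, 17/3, 17/2)
obs 8: x=1 → posterior Dirichlet(7/3, 20/3, 17/2)
obs 9: x=2 → posterior Dirichlet(7/3, 20/3, 19/2)

k = 3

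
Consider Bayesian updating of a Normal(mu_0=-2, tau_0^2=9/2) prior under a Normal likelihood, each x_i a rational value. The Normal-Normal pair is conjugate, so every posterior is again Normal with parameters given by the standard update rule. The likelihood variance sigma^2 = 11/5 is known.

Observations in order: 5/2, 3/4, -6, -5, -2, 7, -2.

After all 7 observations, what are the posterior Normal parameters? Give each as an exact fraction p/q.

obs 1: x=5/2 → posterior Normal(137/134, 99/67)
obs 2: x=3/4 → posterior Normal(409/448, 99/112)
obs 3: x=-6 → posterior Normal(-671/628, 99/157)
obs 4: x=-5 → posterior Normal(-1571/808, 99/202)
obs 5: x=-2 → posterior Normal(-1931/988, 99/247)
obs 6: x=7 → posterior Normal(-671/1168, 99/292)
obs 7: x=-2 → posterior Normal(-1031/1348, 99/337)

mu_0=-1031/1348, tau_0^2=99/337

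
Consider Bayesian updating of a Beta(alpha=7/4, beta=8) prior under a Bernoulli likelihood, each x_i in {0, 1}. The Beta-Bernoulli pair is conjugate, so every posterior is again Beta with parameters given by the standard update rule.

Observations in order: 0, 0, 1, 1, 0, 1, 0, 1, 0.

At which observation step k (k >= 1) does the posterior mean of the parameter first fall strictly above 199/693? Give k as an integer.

k = 6

obs 1: x=0 → posterior Beta(7/4, 9)
obs 2: x=0 → posterior Beta(7/4, 10)
obs 3: x=1 → posterior Beta(11/4, 10)
obs 4: x=1 → posterior Beta(15/4, 10)
obs 5: x=0 → posterior Beta(15/4, 11)
obs 6: x=1 → posterior Beta(19/4, 11)
obs 7: x=0 → posterior Beta(19/4, 12)
obs 8: x=1 → posterior Beta(23/4, 12)
obs 9: x=0 → posterior Beta(23/4, 13)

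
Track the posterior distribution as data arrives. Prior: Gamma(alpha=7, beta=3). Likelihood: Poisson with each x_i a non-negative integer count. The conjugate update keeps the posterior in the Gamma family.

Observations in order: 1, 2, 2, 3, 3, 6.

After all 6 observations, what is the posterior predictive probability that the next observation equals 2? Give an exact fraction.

239299329230617529590083/1000000000000000000000000

obs 1: x=1 → posterior Gamma(8, 4)
obs 2: x=2 → posterior Gamma(10, 5)
obs 3: x=2 → posterior Gamma(12, 6)
obs 4: x=3 → posterior Gamma(15, 7)
obs 5: x=3 → posterior Gamma(18, 8)
obs 6: x=6 → posterior Gamma(24, 9)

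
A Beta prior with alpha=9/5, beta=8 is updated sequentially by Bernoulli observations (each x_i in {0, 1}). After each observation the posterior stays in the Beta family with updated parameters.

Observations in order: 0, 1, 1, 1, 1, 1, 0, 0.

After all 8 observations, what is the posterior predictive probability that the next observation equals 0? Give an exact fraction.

55/89

obs 1: x=0 → posterior Beta(9/5, 9)
obs 2: x=1 → posterior Beta(14/5, 9)
obs 3: x=1 → posterior Beta(19/5, 9)
obs 4: x=1 → posterior Beta(24/5, 9)
obs 5: x=1 → posterior Beta(29/5, 9)
obs 6: x=1 → posterior Beta(34/5, 9)
obs 7: x=0 → posterior Beta(34/5, 10)
obs 8: x=0 → posterior Beta(34/5, 11)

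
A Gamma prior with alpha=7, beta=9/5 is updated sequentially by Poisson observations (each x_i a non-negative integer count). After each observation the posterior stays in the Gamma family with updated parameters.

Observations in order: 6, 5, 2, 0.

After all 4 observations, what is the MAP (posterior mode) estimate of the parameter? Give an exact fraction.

95/29

obs 1: x=6 → posterior Gamma(13, 14/5)
obs 2: x=5 → posterior Gamma(18, 19/5)
obs 3: x=2 → posterior Gamma(20, 24/5)
obs 4: x=0 → posterior Gamma(20, 29/5)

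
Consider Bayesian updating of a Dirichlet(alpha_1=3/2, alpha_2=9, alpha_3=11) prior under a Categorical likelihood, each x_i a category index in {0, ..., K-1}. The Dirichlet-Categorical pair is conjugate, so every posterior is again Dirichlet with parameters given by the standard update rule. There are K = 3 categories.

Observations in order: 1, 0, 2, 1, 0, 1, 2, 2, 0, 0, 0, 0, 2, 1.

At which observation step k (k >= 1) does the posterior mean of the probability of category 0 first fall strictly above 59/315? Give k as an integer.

obs 1: x=1 → posterior Dirichlet(3/2, 10, 11)
obs 2: x=0 → posterior Dirichlet(5/2, 10, 11)
obs 3: x=2 → posterior Dirichlet(5/2, 10, 12)
obs 4: x=1 → posterior Dirichlet(5/2, 11, 12)
obs 5: x=0 → posterior Dirichlet(7/2, 11, 12)
obs 6: x=1 → posterior Dirichlet(7/2, 12, 12)
obs 7: x=2 → posterior Dirichlet(7/2, 12, 13)
obs 8: x=2 → posterior Dirichlet(7/2, 12, 14)
obs 9: x=0 → posterior Dirichlet(9/2, 12, 14)
obs 10: x=0 → posterior Dirichlet(11/2, 12, 14)
obs 11: x=0 → posterior Dirichlet(13/2, 12, 14)
obs 12: x=0 → posterior Dirichlet(15/2, 12, 14)
obs 13: x=2 → posterior Dirichlet(15/2, 12, 15)
obs 14: x=1 → posterior Dirichlet(15/2, 13, 15)

k = 11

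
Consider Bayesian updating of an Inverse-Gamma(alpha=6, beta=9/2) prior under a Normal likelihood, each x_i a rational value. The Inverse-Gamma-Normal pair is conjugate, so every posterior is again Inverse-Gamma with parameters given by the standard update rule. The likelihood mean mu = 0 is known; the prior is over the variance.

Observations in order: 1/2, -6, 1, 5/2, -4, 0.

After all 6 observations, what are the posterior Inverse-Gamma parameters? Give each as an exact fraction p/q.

alpha=9, beta=137/4

obs 1: x=1/2 → posterior Inverse-Gamma(13/2, 37/8)
obs 2: x=-6 → posterior Inverse-Gamma(7, 181/8)
obs 3: x=1 → posterior Inverse-Gamma(15/2, 185/8)
obs 4: x=5/2 → posterior Inverse-Gamma(8, 105/4)
obs 5: x=-4 → posterior Inverse-Gamma(17/2, 137/4)
obs 6: x=0 → posterior Inverse-Gamma(9, 137/4)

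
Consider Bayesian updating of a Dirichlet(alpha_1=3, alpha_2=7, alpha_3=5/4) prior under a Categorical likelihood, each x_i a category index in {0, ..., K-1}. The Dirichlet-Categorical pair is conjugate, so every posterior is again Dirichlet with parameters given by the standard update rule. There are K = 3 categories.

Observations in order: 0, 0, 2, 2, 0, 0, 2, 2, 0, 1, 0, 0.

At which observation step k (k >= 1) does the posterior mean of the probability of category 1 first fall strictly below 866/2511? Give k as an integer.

k = 12

obs 1: x=0 → posterior Dirichlet(4, 7, 5/4)
obs 2: x=0 → posterior Dirichlet(5, 7, 5/4)
obs 3: x=2 → posterior Dirichlet(5, 7, 9/4)
obs 4: x=2 → posterior Dirichlet(5, 7, 13/4)
obs 5: x=0 → posterior Dirichlet(6, 7, 13/4)
obs 6: x=0 → posterior Dirichlet(7, 7, 13/4)
obs 7: x=2 → posterior Dirichlet(7, 7, 17/4)
obs 8: x=2 → posterior Dirichlet(7, 7, 21/4)
obs 9: x=0 → posterior Dirichlet(8, 7, 21/4)
obs 10: x=1 → posterior Dirichlet(8, 8, 21/4)
obs 11: x=0 → posterior Dirichlet(9, 8, 21/4)
obs 12: x=0 → posterior Dirichlet(10, 8, 21/4)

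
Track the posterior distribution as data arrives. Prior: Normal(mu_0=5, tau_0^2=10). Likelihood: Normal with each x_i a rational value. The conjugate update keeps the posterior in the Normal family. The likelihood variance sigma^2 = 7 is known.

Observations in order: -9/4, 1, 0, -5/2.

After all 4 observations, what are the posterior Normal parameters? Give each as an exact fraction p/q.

mu_0=-5/94, tau_0^2=70/47

obs 1: x=-9/4 → posterior Normal(25/34, 70/17)
obs 2: x=1 → posterior Normal(5/6, 70/27)
obs 3: x=0 → posterior Normal(45/74, 70/37)
obs 4: x=-5/2 → posterior Normal(-5/94, 70/47)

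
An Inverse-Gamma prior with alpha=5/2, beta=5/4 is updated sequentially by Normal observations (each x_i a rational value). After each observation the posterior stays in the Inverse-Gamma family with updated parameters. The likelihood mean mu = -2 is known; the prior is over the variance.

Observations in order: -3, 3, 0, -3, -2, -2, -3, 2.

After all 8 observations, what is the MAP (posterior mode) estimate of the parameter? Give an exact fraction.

obs 1: x=-3 → posterior Inverse-Gamma(3, 7/4)
obs 2: x=3 → posterior Inverse-Gamma(7/2, 57/4)
obs 3: x=0 → posterior Inverse-Gamma(4, 65/4)
obs 4: x=-3 → posterior Inverse-Gamma(9/2, 67/4)
obs 5: x=-2 → posterior Inverse-Gamma(5, 67/4)
obs 6: x=-2 → posterior Inverse-Gamma(11/2, 67/4)
obs 7: x=-3 → posterior Inverse-Gamma(6, 69/4)
obs 8: x=2 → posterior Inverse-Gamma(13/2, 101/4)

101/30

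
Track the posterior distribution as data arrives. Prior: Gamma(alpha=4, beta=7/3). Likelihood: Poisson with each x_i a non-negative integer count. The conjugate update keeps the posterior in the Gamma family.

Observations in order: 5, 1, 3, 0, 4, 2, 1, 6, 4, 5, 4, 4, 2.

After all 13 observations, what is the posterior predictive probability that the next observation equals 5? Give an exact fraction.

6307204231824685307790710628414617719442652544874020499612833026982879460786700288/66009724686219550843768321818371771650147004059278069406814190436565131829325062449

obs 1: x=5 → posterior Gamma(9, 10/3)
obs 2: x=1 → posterior Gamma(10, 13/3)
obs 3: x=3 → posterior Gamma(13, 16/3)
obs 4: x=0 → posterior Gamma(13, 19/3)
obs 5: x=4 → posterior Gamma(17, 22/3)
obs 6: x=2 → posterior Gamma(19, 25/3)
obs 7: x=1 → posterior Gamma(20, 28/3)
obs 8: x=6 → posterior Gamma(26, 31/3)
obs 9: x=4 → posterior Gamma(30, 34/3)
obs 10: x=5 → posterior Gamma(35, 37/3)
obs 11: x=4 → posterior Gamma(39, 40/3)
obs 12: x=4 → posterior Gamma(43, 43/3)
obs 13: x=2 → posterior Gamma(45, 46/3)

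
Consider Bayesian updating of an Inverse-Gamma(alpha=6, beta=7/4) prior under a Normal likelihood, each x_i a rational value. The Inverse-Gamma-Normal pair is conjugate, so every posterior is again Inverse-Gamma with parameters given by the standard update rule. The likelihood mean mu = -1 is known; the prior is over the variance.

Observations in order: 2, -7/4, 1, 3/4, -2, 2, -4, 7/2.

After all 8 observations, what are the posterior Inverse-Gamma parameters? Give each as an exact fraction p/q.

obs 1: x=2 → posterior Inverse-Gamma(13/2, 25/4)
obs 2: x=-7/4 → posterior Inverse-Gamma(7, 209/32)
obs 3: x=1 → posterior Inverse-Gamma(15/2, 273/32)
obs 4: x=3/4 → posterior Inverse-Gamma(8, 161/16)
obs 5: x=-2 → posterior Inverse-Gamma(17/2, 169/16)
obs 6: x=2 → posterior Inverse-Gamma(9, 241/16)
obs 7: x=-4 → posterior Inverse-Gamma(19/2, 313/16)
obs 8: x=7/2 → posterior Inverse-Gamma(10, 475/16)

alpha=10, beta=475/16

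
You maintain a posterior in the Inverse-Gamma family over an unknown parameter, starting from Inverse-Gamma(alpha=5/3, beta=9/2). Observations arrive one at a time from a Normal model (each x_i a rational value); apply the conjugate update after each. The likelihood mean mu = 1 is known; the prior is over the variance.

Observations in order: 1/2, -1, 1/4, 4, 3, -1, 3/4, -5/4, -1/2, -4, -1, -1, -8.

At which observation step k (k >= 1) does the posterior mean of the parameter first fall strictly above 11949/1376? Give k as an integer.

k = 13

obs 1: x=1/2 → posterior Inverse-Gamma(13/6, 37/8)
obs 2: x=-1 → posterior Inverse-Gamma(8/3, 53/8)
obs 3: x=1/4 → posterior Inverse-Gamma(19/6, 221/32)
obs 4: x=4 → posterior Inverse-Gamma(11/3, 365/32)
obs 5: x=3 → posterior Inverse-Gamma(25/6, 429/32)
obs 6: x=-1 → posterior Inverse-Gamma(14/3, 493/32)
obs 7: x=3/4 → posterior Inverse-Gamma(31/6, 247/16)
obs 8: x=-5/4 → posterior Inverse-Gamma(17/3, 575/32)
obs 9: x=-1/2 → posterior Inverse-Gamma(37/6, 611/32)
obs 10: x=-4 → posterior Inverse-Gamma(20/3, 1011/32)
obs 11: x=-1 → posterior Inverse-Gamma(43/6, 1075/32)
obs 12: x=-1 → posterior Inverse-Gamma(23/3, 1139/32)
obs 13: x=-8 → posterior Inverse-Gamma(49/6, 2435/32)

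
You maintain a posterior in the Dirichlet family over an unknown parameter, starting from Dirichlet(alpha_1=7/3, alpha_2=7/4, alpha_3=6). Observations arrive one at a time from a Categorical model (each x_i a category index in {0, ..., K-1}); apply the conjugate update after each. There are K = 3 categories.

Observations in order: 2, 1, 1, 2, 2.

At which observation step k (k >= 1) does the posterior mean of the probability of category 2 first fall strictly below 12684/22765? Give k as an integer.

k = 3

obs 1: x=2 → posterior Dirichlet(7/3, 7/4, 7)
obs 2: x=1 → posterior Dirichlet(7/3, 11/4, 7)
obs 3: x=1 → posterior Dirichlet(7/3, 15/4, 7)
obs 4: x=2 → posterior Dirichlet(7/3, 15/4, 8)
obs 5: x=2 → posterior Dirichlet(7/3, 15/4, 9)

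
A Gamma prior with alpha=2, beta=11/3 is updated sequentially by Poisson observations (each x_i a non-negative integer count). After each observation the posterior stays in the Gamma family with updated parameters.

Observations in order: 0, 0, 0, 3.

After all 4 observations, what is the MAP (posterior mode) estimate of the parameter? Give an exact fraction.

12/23

obs 1: x=0 → posterior Gamma(2, 14/3)
obs 2: x=0 → posterior Gamma(2, 17/3)
obs 3: x=0 → posterior Gamma(2, 20/3)
obs 4: x=3 → posterior Gamma(5, 23/3)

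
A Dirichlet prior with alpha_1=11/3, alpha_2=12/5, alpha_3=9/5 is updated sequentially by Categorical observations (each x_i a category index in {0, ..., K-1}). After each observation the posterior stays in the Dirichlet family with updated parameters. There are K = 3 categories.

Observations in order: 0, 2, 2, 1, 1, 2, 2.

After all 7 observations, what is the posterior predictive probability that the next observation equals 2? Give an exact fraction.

obs 1: x=0 → posterior Dirichlet(14/3, 12/5, 9/5)
obs 2: x=2 → posterior Dirichlet(14/3, 12/5, 14/5)
obs 3: x=2 → posterior Dirichlet(14/3, 12/5, 19/5)
obs 4: x=1 → posterior Dirichlet(14/3, 17/5, 19/5)
obs 5: x=1 → posterior Dirichlet(14/3, 22/5, 19/5)
obs 6: x=2 → posterior Dirichlet(14/3, 22/5, 24/5)
obs 7: x=2 → posterior Dirichlet(14/3, 22/5, 29/5)

87/223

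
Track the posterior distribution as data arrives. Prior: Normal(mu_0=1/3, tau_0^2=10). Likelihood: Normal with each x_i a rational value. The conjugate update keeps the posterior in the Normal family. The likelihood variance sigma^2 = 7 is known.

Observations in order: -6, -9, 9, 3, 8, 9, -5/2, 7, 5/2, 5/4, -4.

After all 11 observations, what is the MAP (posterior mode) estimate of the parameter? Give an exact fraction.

obs 1: x=-6 → posterior Normal(-173/51, 70/17)
obs 2: x=-9 → posterior Normal(-443/81, 70/27)
obs 3: x=9 → posterior Normal(-173/111, 70/37)
obs 4: x=3 → posterior Normal(-83/141, 70/47)
obs 5: x=8 → posterior Normal(157/171, 70/57)
obs 6: x=9 → posterior Normal(427/201, 70/67)
obs 7: x=-5/2 → posterior Normal(32/21, 10/11)
obs 8: x=7 → posterior Normal(562/261, 70/87)
obs 9: x=5/2 → posterior Normal(637/291, 70/97)
obs 10: x=5/4 → posterior Normal(1349/642, 70/107)
obs 11: x=-4 → posterior Normal(1109/702, 70/117)

1109/702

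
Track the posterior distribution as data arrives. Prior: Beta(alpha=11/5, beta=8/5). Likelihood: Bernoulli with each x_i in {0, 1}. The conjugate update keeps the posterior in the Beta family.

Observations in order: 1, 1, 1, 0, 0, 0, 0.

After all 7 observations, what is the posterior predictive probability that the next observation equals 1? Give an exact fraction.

obs 1: x=1 → posterior Beta(16/5, 8/5)
obs 2: x=1 → posterior Beta(21/5, 8/5)
obs 3: x=1 → posterior Beta(26/5, 8/5)
obs 4: x=0 → posterior Beta(26/5, 13/5)
obs 5: x=0 → posterior Beta(26/5, 18/5)
obs 6: x=0 → posterior Beta(26/5, 23/5)
obs 7: x=0 → posterior Beta(26/5, 28/5)

13/27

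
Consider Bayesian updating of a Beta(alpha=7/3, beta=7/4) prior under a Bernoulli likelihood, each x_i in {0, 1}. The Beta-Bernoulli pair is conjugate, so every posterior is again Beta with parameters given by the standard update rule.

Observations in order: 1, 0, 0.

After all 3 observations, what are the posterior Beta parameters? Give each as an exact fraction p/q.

alpha=10/3, beta=15/4

obs 1: x=1 → posterior Beta(10/3, 7/4)
obs 2: x=0 → posterior Beta(10/3, 11/4)
obs 3: x=0 → posterior Beta(10/3, 15/4)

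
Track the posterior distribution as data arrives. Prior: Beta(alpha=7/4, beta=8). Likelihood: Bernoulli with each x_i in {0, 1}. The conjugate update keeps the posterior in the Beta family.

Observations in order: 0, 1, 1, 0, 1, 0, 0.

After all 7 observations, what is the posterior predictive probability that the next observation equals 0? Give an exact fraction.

obs 1: x=0 → posterior Beta(7/4, 9)
obs 2: x=1 → posterior Beta(11/4, 9)
obs 3: x=1 → posterior Beta(15/4, 9)
obs 4: x=0 → posterior Beta(15/4, 10)
obs 5: x=1 → posterior Beta(19/4, 10)
obs 6: x=0 → posterior Beta(19/4, 11)
obs 7: x=0 → posterior Beta(19/4, 12)

48/67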